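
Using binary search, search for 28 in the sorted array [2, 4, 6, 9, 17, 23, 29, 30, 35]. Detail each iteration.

Binary search for 28 in [2, 4, 6, 9, 17, 23, 29, 30, 35]:

lo=0, hi=8, mid=4, arr[mid]=17 -> 17 < 28, search right half
lo=5, hi=8, mid=6, arr[mid]=29 -> 29 > 28, search left half
lo=5, hi=5, mid=5, arr[mid]=23 -> 23 < 28, search right half
lo=6 > hi=5, target 28 not found

Binary search determines that 28 is not in the array after 3 comparisons. The search space was exhausted without finding the target.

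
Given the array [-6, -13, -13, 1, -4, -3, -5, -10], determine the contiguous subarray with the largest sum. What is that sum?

Using Kadane's algorithm on [-6, -13, -13, 1, -4, -3, -5, -10]:

Scanning through the array:
Position 1 (value -13): max_ending_here = -13, max_so_far = -6
Position 2 (value -13): max_ending_here = -13, max_so_far = -6
Position 3 (value 1): max_ending_here = 1, max_so_far = 1
Position 4 (value -4): max_ending_here = -3, max_so_far = 1
Position 5 (value -3): max_ending_here = -3, max_so_far = 1
Position 6 (value -5): max_ending_here = -5, max_so_far = 1
Position 7 (value -10): max_ending_here = -10, max_so_far = 1

Maximum subarray: [1]
Maximum sum: 1

The maximum subarray is [1] with sum 1. This subarray runs from index 3 to index 3.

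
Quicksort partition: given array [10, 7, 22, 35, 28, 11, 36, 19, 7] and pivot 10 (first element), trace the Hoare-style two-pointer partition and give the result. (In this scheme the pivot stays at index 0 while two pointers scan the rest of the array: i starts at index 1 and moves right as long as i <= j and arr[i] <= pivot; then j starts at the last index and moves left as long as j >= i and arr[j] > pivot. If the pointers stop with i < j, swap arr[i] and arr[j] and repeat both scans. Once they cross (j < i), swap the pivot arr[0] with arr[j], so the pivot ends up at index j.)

Hoare-style two-pointer partition with pivot = 10:

Initial array: [10, 7, 22, 35, 28, 11, 36, 19, 7]

Pointers start at i = 1, j = 8.
i stops at index 2 (arr[2]=22 > 10), j stops at index 8 (arr[8]=7 <= 10): swap arr[2] and arr[8], array becomes [10, 7, 7, 35, 28, 11, 36, 19, 22]
i ends at 3, j ends at 2: the pointers have crossed (j < i), so scanning stops.

Swap pivot arr[0] with arr[2] to place pivot at position 2: [7, 7, 10, 35, 28, 11, 36, 19, 22]
Pivot position: 2

After partitioning with pivot 10, the array becomes [7, 7, 10, 35, 28, 11, 36, 19, 22]. The pivot is placed at index 2. All elements to the left of the pivot are <= 10, and all elements to the right are > 10.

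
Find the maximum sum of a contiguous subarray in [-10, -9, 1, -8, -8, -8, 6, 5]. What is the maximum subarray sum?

Using Kadane's algorithm on [-10, -9, 1, -8, -8, -8, 6, 5]:

Scanning through the array:
Position 1 (value -9): max_ending_here = -9, max_so_far = -9
Position 2 (value 1): max_ending_here = 1, max_so_far = 1
Position 3 (value -8): max_ending_here = -7, max_so_far = 1
Position 4 (value -8): max_ending_here = -8, max_so_far = 1
Position 5 (value -8): max_ending_here = -8, max_so_far = 1
Position 6 (value 6): max_ending_here = 6, max_so_far = 6
Position 7 (value 5): max_ending_here = 11, max_so_far = 11

Maximum subarray: [6, 5]
Maximum sum: 11

The maximum subarray is [6, 5] with sum 11. This subarray runs from index 6 to index 7.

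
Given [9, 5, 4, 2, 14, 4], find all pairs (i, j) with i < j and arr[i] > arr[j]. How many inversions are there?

Finding inversions in [9, 5, 4, 2, 14, 4]:

(0, 1): arr[0]=9 > arr[1]=5
(0, 2): arr[0]=9 > arr[2]=4
(0, 3): arr[0]=9 > arr[3]=2
(0, 5): arr[0]=9 > arr[5]=4
(1, 2): arr[1]=5 > arr[2]=4
(1, 3): arr[1]=5 > arr[3]=2
(1, 5): arr[1]=5 > arr[5]=4
(2, 3): arr[2]=4 > arr[3]=2
(4, 5): arr[4]=14 > arr[5]=4

Total inversions: 9

The array has 9 inversion(s): (0,1), (0,2), (0,3), (0,5), (1,2), (1,3), (1,5), (2,3), (4,5). Each pair (i,j) satisfies i < j and arr[i] > arr[j].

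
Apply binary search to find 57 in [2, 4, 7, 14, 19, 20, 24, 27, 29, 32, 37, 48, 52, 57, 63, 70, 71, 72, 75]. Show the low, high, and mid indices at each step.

Binary search for 57 in [2, 4, 7, 14, 19, 20, 24, 27, 29, 32, 37, 48, 52, 57, 63, 70, 71, 72, 75]:

lo=0, hi=18, mid=9, arr[mid]=32 -> 32 < 57, search right half
lo=10, hi=18, mid=14, arr[mid]=63 -> 63 > 57, search left half
lo=10, hi=13, mid=11, arr[mid]=48 -> 48 < 57, search right half
lo=12, hi=13, mid=12, arr[mid]=52 -> 52 < 57, search right half
lo=13, hi=13, mid=13, arr[mid]=57 -> Found target at index 13!

Binary search finds 57 at index 13 after 5 comparisons. The search repeatedly halves the search space by comparing with the middle element.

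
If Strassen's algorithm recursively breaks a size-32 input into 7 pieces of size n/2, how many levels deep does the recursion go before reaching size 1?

For divide and conquer with division factor 2:

Problem sizes at each level:
Level 0: 32
Level 1: 16
Level 2: 8
Level 3: 4
Level 4: 2
Level 5: 1

The root is level 0 and the size-1 base case is level 5 (the tree spans levels 0 through 5, i.e. 6 levels counting the root), so the depth is the number of divisions: log_2(32) = 5

The recursion tree depth is log_2(32) = 5. At each level, the problem size is divided by 2, so it takes 5 divisions to reduce to a base case of size 1. The algorithm makes 7 recursive calls at each level.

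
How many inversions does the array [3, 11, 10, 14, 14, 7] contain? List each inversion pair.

Finding inversions in [3, 11, 10, 14, 14, 7]:

(1, 2): arr[1]=11 > arr[2]=10
(1, 5): arr[1]=11 > arr[5]=7
(2, 5): arr[2]=10 > arr[5]=7
(3, 5): arr[3]=14 > arr[5]=7
(4, 5): arr[4]=14 > arr[5]=7

Total inversions: 5

The array has 5 inversion(s): (1,2), (1,5), (2,5), (3,5), (4,5). Each pair (i,j) satisfies i < j and arr[i] > arr[j].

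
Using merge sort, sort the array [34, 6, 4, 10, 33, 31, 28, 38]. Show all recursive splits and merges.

Merge sort trace:

Split: [34, 6, 4, 10, 33, 31, 28, 38] -> [34, 6, 4, 10] and [33, 31, 28, 38]
  Split: [34, 6, 4, 10] -> [34, 6] and [4, 10]
    Split: [34, 6] -> [34] and [6]
    Merge: [34] + [6] -> [6, 34]
    Split: [4, 10] -> [4] and [10]
    Merge: [4] + [10] -> [4, 10]
  Merge: [6, 34] + [4, 10] -> [4, 6, 10, 34]
  Split: [33, 31, 28, 38] -> [33, 31] and [28, 38]
    Split: [33, 31] -> [33] and [31]
    Merge: [33] + [31] -> [31, 33]
    Split: [28, 38] -> [28] and [38]
    Merge: [28] + [38] -> [28, 38]
  Merge: [31, 33] + [28, 38] -> [28, 31, 33, 38]
Merge: [4, 6, 10, 34] + [28, 31, 33, 38] -> [4, 6, 10, 28, 31, 33, 34, 38]

Final sorted array: [4, 6, 10, 28, 31, 33, 34, 38]

The merge sort proceeds by recursively splitting the array and merging sorted halves.
After all merges, the sorted array is [4, 6, 10, 28, 31, 33, 34, 38].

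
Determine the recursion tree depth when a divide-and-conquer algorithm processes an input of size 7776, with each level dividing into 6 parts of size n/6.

For divide and conquer with division factor 6:

Problem sizes at each level:
Level 0: 7776
Level 1: 1296
Level 2: 216
Level 3: 36
Level 4: 6
Level 5: 1

The root is level 0 and the size-1 base case is level 5 (the tree spans levels 0 through 5, i.e. 6 levels counting the root), so the depth is the number of divisions: log_6(7776) = 5

The recursion tree depth is log_6(7776) = 5. At each level, the problem size is divided by 6, so it takes 5 divisions to reduce to a base case of size 1. The algorithm makes 6 recursive calls at each level.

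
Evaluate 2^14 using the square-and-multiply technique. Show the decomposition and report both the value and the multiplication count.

Computing 2^14 by squaring (build up from 2^1; each line after the first costs one multiplication):

2^1 = 2
2^2 = (2^1)^2 = 2^2 = 4
2^3 = 2 * 2^2 = 2 * 4 = 8
2^6 = (2^3)^2 = 8^2 = 64
2^7 = 2 * 2^6 = 2 * 64 = 128
2^14 = (2^7)^2 = 128^2 = 16384

Result: 16384
Multiplications needed: 5 (5 lines after 2^1)

2^14 = 16384. Using exponentiation by squaring, this requires 5 multiplications. The key idea: if the exponent is even, square the half-power; if odd, multiply by the base once.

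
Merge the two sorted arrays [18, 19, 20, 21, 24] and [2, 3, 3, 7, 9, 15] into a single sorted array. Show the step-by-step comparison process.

Merging process:

Compare 18 vs 2: take 2 from right. Merged: [2]
Compare 18 vs 3: take 3 from right. Merged: [2, 3]
Compare 18 vs 3: take 3 from right. Merged: [2, 3, 3]
Compare 18 vs 7: take 7 from right. Merged: [2, 3, 3, 7]
Compare 18 vs 9: take 9 from right. Merged: [2, 3, 3, 7, 9]
Compare 18 vs 15: take 15 from right. Merged: [2, 3, 3, 7, 9, 15]
Append remaining from left: [18, 19, 20, 21, 24]. Merged: [2, 3, 3, 7, 9, 15, 18, 19, 20, 21, 24]

Final merged array: [2, 3, 3, 7, 9, 15, 18, 19, 20, 21, 24]
Total comparisons: 6

The merged array is [2, 3, 3, 7, 9, 15, 18, 19, 20, 21, 24], requiring 6 comparisons. The merge step runs in O(n) time where n is the total number of elements.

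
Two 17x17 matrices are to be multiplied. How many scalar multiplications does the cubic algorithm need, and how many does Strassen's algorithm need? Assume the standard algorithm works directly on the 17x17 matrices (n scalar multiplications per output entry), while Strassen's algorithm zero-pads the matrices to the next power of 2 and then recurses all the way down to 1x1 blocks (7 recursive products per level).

Matrix multiplication for 17x17 matrices:

Strassen's algorithm requires power-of-2 dimensions. Pad 17x17 to 32x32 (next power of 2).

Standard algorithm: 17^3 = 4913 multiplications
Strassen's algorithm: 7^(log2(32)) = 7^5 = 16807 multiplications
Difference: 4913 - 16807 = -11894 (Strassen uses MORE here due to padding overhead — for small or just-over-power-of-2 n, padding can outweigh the per-level savings)

Standard: 4913 multiplications (17^3). Strassen: 16807 multiplications (7^5, after padding to 32x32). Strassen reduces 8 recursive multiplications to 7 at each level.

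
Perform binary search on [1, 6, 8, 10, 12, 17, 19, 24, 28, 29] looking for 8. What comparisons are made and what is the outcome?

Binary search for 8 in [1, 6, 8, 10, 12, 17, 19, 24, 28, 29]:

lo=0, hi=9, mid=4, arr[mid]=12 -> 12 > 8, search left half
lo=0, hi=3, mid=1, arr[mid]=6 -> 6 < 8, search right half
lo=2, hi=3, mid=2, arr[mid]=8 -> Found target at index 2!

Binary search finds 8 at index 2 after 3 comparisons. The search repeatedly halves the search space by comparing with the middle element.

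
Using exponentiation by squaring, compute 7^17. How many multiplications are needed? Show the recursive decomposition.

Computing 7^17 by squaring (build up from 7^1; each line after the first costs one multiplication):

7^1 = 7
7^2 = (7^1)^2 = 7^2 = 49
7^4 = (7^2)^2 = 49^2 = 2401
7^8 = (7^4)^2 = 2401^2 = 5764801
7^16 = (7^8)^2 = 5764801^2 = 33232930569601
7^17 = 7 * 7^16 = 7 * 33232930569601 = 232630513987207

Result: 232630513987207
Multiplications needed: 5 (5 lines after 7^1)

7^17 = 232630513987207. Using exponentiation by squaring, this requires 5 multiplications. The key idea: if the exponent is even, square the half-power; if odd, multiply by the base once.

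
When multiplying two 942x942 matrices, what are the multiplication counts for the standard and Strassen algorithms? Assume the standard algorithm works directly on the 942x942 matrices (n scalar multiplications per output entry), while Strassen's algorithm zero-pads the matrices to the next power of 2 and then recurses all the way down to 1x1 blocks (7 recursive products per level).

Matrix multiplication for 942x942 matrices:

Strassen's algorithm requires power-of-2 dimensions. Pad 942x942 to 1024x1024 (next power of 2).

Standard algorithm: 942^3 = 835896888 multiplications
Strassen's algorithm: 7^(log2(1024)) = 7^10 = 282475249 multiplications
Savings: 835896888 - 282475249 = 553421639 multiplications

Standard: 835896888 multiplications (942^3). Strassen: 282475249 multiplications (7^10, after padding to 1024x1024). Strassen reduces 8 recursive multiplications to 7 at each level.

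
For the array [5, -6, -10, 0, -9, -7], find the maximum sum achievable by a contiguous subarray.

Using Kadane's algorithm on [5, -6, -10, 0, -9, -7]:

Scanning through the array:
Position 1 (value -6): max_ending_here = -1, max_so_far = 5
Position 2 (value -10): max_ending_here = -10, max_so_far = 5
Position 3 (value 0): max_ending_here = 0, max_so_far = 5
Position 4 (value -9): max_ending_here = -9, max_so_far = 5
Position 5 (value -7): max_ending_here = -7, max_so_far = 5

Maximum subarray: [5]
Maximum sum: 5

The maximum subarray is [5] with sum 5. This subarray runs from index 0 to index 0.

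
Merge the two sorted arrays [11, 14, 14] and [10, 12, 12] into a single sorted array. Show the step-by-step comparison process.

Merging process:

Compare 11 vs 10: take 10 from right. Merged: [10]
Compare 11 vs 12: take 11 from left. Merged: [10, 11]
Compare 14 vs 12: take 12 from right. Merged: [10, 11, 12]
Compare 14 vs 12: take 12 from right. Merged: [10, 11, 12, 12]
Append remaining from left: [14, 14]. Merged: [10, 11, 12, 12, 14, 14]

Final merged array: [10, 11, 12, 12, 14, 14]
Total comparisons: 4

The merged array is [10, 11, 12, 12, 14, 14], requiring 4 comparisons. The merge step runs in O(n) time where n is the total number of elements.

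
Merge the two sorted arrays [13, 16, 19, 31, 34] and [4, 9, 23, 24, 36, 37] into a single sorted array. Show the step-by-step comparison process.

Merging process:

Compare 13 vs 4: take 4 from right. Merged: [4]
Compare 13 vs 9: take 9 from right. Merged: [4, 9]
Compare 13 vs 23: take 13 from left. Merged: [4, 9, 13]
Compare 16 vs 23: take 16 from left. Merged: [4, 9, 13, 16]
Compare 19 vs 23: take 19 from left. Merged: [4, 9, 13, 16, 19]
Compare 31 vs 23: take 23 from right. Merged: [4, 9, 13, 16, 19, 23]
Compare 31 vs 24: take 24 from right. Merged: [4, 9, 13, 16, 19, 23, 24]
Compare 31 vs 36: take 31 from left. Merged: [4, 9, 13, 16, 19, 23, 24, 31]
Compare 34 vs 36: take 34 from left. Merged: [4, 9, 13, 16, 19, 23, 24, 31, 34]
Append remaining from right: [36, 37]. Merged: [4, 9, 13, 16, 19, 23, 24, 31, 34, 36, 37]

Final merged array: [4, 9, 13, 16, 19, 23, 24, 31, 34, 36, 37]
Total comparisons: 9

The merged array is [4, 9, 13, 16, 19, 23, 24, 31, 34, 36, 37], requiring 9 comparisons. The merge step runs in O(n) time where n is the total number of elements.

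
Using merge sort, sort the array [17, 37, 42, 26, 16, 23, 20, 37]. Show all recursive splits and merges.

Merge sort trace:

Split: [17, 37, 42, 26, 16, 23, 20, 37] -> [17, 37, 42, 26] and [16, 23, 20, 37]
  Split: [17, 37, 42, 26] -> [17, 37] and [42, 26]
    Split: [17, 37] -> [17] and [37]
    Merge: [17] + [37] -> [17, 37]
    Split: [42, 26] -> [42] and [26]
    Merge: [42] + [26] -> [26, 42]
  Merge: [17, 37] + [26, 42] -> [17, 26, 37, 42]
  Split: [16, 23, 20, 37] -> [16, 23] and [20, 37]
    Split: [16, 23] -> [16] and [23]
    Merge: [16] + [23] -> [16, 23]
    Split: [20, 37] -> [20] and [37]
    Merge: [20] + [37] -> [20, 37]
  Merge: [16, 23] + [20, 37] -> [16, 20, 23, 37]
Merge: [17, 26, 37, 42] + [16, 20, 23, 37] -> [16, 17, 20, 23, 26, 37, 37, 42]

Final sorted array: [16, 17, 20, 23, 26, 37, 37, 42]

The merge sort proceeds by recursively splitting the array and merging sorted halves.
After all merges, the sorted array is [16, 17, 20, 23, 26, 37, 37, 42].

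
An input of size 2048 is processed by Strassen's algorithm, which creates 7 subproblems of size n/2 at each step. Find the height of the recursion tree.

For divide and conquer with division factor 2:

Problem sizes at each level:
Level 0: 2048
Level 1: 1024
Level 2: 512
Level 3: 256
Level 4: 128
Level 5: 64
Level 6: 32
Level 7: 16
Level 8: 8
Level 9: 4
Level 10: 2
Level 11: 1

The root is level 0 and the size-1 base case is level 11 (the tree spans levels 0 through 11, i.e. 12 levels counting the root), so the depth is the number of divisions: log_2(2048) = 11

The recursion tree depth is log_2(2048) = 11. At each level, the problem size is divided by 2, so it takes 11 divisions to reduce to a base case of size 1. The algorithm makes 7 recursive calls at each level.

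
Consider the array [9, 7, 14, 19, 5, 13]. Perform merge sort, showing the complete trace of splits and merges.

Merge sort trace:

Split: [9, 7, 14, 19, 5, 13] -> [9, 7, 14] and [19, 5, 13]
  Split: [9, 7, 14] -> [9] and [7, 14]
    Split: [7, 14] -> [7] and [14]
    Merge: [7] + [14] -> [7, 14]
  Merge: [9] + [7, 14] -> [7, 9, 14]
  Split: [19, 5, 13] -> [19] and [5, 13]
    Split: [5, 13] -> [5] and [13]
    Merge: [5] + [13] -> [5, 13]
  Merge: [19] + [5, 13] -> [5, 13, 19]
Merge: [7, 9, 14] + [5, 13, 19] -> [5, 7, 9, 13, 14, 19]

Final sorted array: [5, 7, 9, 13, 14, 19]

The merge sort proceeds by recursively splitting the array and merging sorted halves.
After all merges, the sorted array is [5, 7, 9, 13, 14, 19].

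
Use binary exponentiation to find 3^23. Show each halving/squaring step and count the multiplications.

Computing 3^23 by squaring (build up from 3^1; each line after the first costs one multiplication):

3^1 = 3
3^2 = (3^1)^2 = 3^2 = 9
3^4 = (3^2)^2 = 9^2 = 81
3^5 = 3 * 3^4 = 3 * 81 = 243
3^10 = (3^5)^2 = 243^2 = 59049
3^11 = 3 * 3^10 = 3 * 59049 = 177147
3^22 = (3^11)^2 = 177147^2 = 31381059609
3^23 = 3 * 3^22 = 3 * 31381059609 = 94143178827

Result: 94143178827
Multiplications needed: 7 (7 lines after 3^1)

3^23 = 94143178827. Using exponentiation by squaring, this requires 7 multiplications. The key idea: if the exponent is even, square the half-power; if odd, multiply by the base once.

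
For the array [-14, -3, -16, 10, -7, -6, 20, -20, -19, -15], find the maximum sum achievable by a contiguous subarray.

Using Kadane's algorithm on [-14, -3, -16, 10, -7, -6, 20, -20, -19, -15]:

Scanning through the array:
Position 1 (value -3): max_ending_here = -3, max_so_far = -3
Position 2 (value -16): max_ending_here = -16, max_so_far = -3
Position 3 (value 10): max_ending_here = 10, max_so_far = 10
Position 4 (value -7): max_ending_here = 3, max_so_far = 10
Position 5 (value -6): max_ending_here = -3, max_so_far = 10
Position 6 (value 20): max_ending_here = 20, max_so_far = 20
Position 7 (value -20): max_ending_here = 0, max_so_far = 20
Position 8 (value -19): max_ending_here = -19, max_so_far = 20
Position 9 (value -15): max_ending_here = -15, max_so_far = 20

Maximum subarray: [20]
Maximum sum: 20

The maximum subarray is [20] with sum 20. This subarray runs from index 6 to index 6.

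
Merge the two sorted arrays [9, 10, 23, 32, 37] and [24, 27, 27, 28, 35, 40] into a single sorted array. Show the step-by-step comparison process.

Merging process:

Compare 9 vs 24: take 9 from left. Merged: [9]
Compare 10 vs 24: take 10 from left. Merged: [9, 10]
Compare 23 vs 24: take 23 from left. Merged: [9, 10, 23]
Compare 32 vs 24: take 24 from right. Merged: [9, 10, 23, 24]
Compare 32 vs 27: take 27 from right. Merged: [9, 10, 23, 24, 27]
Compare 32 vs 27: take 27 from right. Merged: [9, 10, 23, 24, 27, 27]
Compare 32 vs 28: take 28 from right. Merged: [9, 10, 23, 24, 27, 27, 28]
Compare 32 vs 35: take 32 from left. Merged: [9, 10, 23, 24, 27, 27, 28, 32]
Compare 37 vs 35: take 35 from right. Merged: [9, 10, 23, 24, 27, 27, 28, 32, 35]
Compare 37 vs 40: take 37 from left. Merged: [9, 10, 23, 24, 27, 27, 28, 32, 35, 37]
Append remaining from right: [40]. Merged: [9, 10, 23, 24, 27, 27, 28, 32, 35, 37, 40]

Final merged array: [9, 10, 23, 24, 27, 27, 28, 32, 35, 37, 40]
Total comparisons: 10

The merged array is [9, 10, 23, 24, 27, 27, 28, 32, 35, 37, 40], requiring 10 comparisons. The merge step runs in O(n) time where n is the total number of elements.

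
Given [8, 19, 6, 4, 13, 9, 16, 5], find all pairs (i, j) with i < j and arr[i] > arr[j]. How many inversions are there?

Finding inversions in [8, 19, 6, 4, 13, 9, 16, 5]:

(0, 2): arr[0]=8 > arr[2]=6
(0, 3): arr[0]=8 > arr[3]=4
(0, 7): arr[0]=8 > arr[7]=5
(1, 2): arr[1]=19 > arr[2]=6
(1, 3): arr[1]=19 > arr[3]=4
(1, 4): arr[1]=19 > arr[4]=13
(1, 5): arr[1]=19 > arr[5]=9
(1, 6): arr[1]=19 > arr[6]=16
(1, 7): arr[1]=19 > arr[7]=5
(2, 3): arr[2]=6 > arr[3]=4
(2, 7): arr[2]=6 > arr[7]=5
(4, 5): arr[4]=13 > arr[5]=9
(4, 7): arr[4]=13 > arr[7]=5
(5, 7): arr[5]=9 > arr[7]=5
(6, 7): arr[6]=16 > arr[7]=5

Total inversions: 15

The array has 15 inversion(s): (0,2), (0,3), (0,7), (1,2), (1,3), (1,4), (1,5), (1,6), (1,7), (2,3), (2,7), (4,5), (4,7), (5,7), (6,7). Each pair (i,j) satisfies i < j and arr[i] > arr[j].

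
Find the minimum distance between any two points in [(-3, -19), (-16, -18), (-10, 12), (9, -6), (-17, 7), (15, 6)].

Computing all pairwise distances among 6 points:

d((-3, -19), (-16, -18)) = 13.0384
d((-3, -19), (-10, 12)) = 31.7805
d((-3, -19), (9, -6)) = 17.6918
d((-3, -19), (-17, 7)) = 29.5296
d((-3, -19), (15, 6)) = 30.8058
d((-16, -18), (-10, 12)) = 30.5941
d((-16, -18), (9, -6)) = 27.7308
d((-16, -18), (-17, 7)) = 25.02
d((-16, -18), (15, 6)) = 39.2046
d((-10, 12), (9, -6)) = 26.1725
d((-10, 12), (-17, 7)) = 8.6023 <-- minimum
d((-10, 12), (15, 6)) = 25.7099
d((9, -6), (-17, 7)) = 29.0689
d((9, -6), (15, 6)) = 13.4164
d((-17, 7), (15, 6)) = 32.0156

Closest pair: (-10, 12) and (-17, 7) with distance 8.6023

The closest pair is (-10, 12) and (-17, 7) with Euclidean distance 8.6023. For 6 points, brute-force pairwise comparison is shown above. For large n, the divide-and-conquer algorithm (sort by x, recurse on halves, check the dividing strip) achieves O(n log n).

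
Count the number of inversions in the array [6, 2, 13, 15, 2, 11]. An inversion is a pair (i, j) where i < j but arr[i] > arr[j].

Finding inversions in [6, 2, 13, 15, 2, 11]:

(0, 1): arr[0]=6 > arr[1]=2
(0, 4): arr[0]=6 > arr[4]=2
(2, 4): arr[2]=13 > arr[4]=2
(2, 5): arr[2]=13 > arr[5]=11
(3, 4): arr[3]=15 > arr[4]=2
(3, 5): arr[3]=15 > arr[5]=11

Total inversions: 6

The array has 6 inversion(s): (0,1), (0,4), (2,4), (2,5), (3,4), (3,5). Each pair (i,j) satisfies i < j and arr[i] > arr[j].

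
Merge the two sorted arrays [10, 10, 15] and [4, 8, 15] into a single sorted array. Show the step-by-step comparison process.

Merging process:

Compare 10 vs 4: take 4 from right. Merged: [4]
Compare 10 vs 8: take 8 from right. Merged: [4, 8]
Compare 10 vs 15: take 10 from left. Merged: [4, 8, 10]
Compare 10 vs 15: take 10 from left. Merged: [4, 8, 10, 10]
Compare 15 vs 15: take 15 from left. Merged: [4, 8, 10, 10, 15]
Append remaining from right: [15]. Merged: [4, 8, 10, 10, 15, 15]

Final merged array: [4, 8, 10, 10, 15, 15]
Total comparisons: 5

The merged array is [4, 8, 10, 10, 15, 15], requiring 5 comparisons. The merge step runs in O(n) time where n is the total number of elements.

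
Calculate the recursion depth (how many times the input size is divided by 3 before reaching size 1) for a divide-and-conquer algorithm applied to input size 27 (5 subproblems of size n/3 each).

For divide and conquer with division factor 3:

Problem sizes at each level:
Level 0: 27
Level 1: 9
Level 2: 3
Level 3: 1

The root is level 0 and the size-1 base case is level 3 (the tree spans levels 0 through 3, i.e. 4 levels counting the root), so the depth is the number of divisions: log_3(27) = 3

The recursion tree depth is log_3(27) = 3. At each level, the problem size is divided by 3, so it takes 3 divisions to reduce to a base case of size 1. The algorithm makes 5 recursive calls at each level.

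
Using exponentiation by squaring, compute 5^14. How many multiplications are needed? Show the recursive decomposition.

Computing 5^14 by squaring (build up from 5^1; each line after the first costs one multiplication):

5^1 = 5
5^2 = (5^1)^2 = 5^2 = 25
5^3 = 5 * 5^2 = 5 * 25 = 125
5^6 = (5^3)^2 = 125^2 = 15625
5^7 = 5 * 5^6 = 5 * 15625 = 78125
5^14 = (5^7)^2 = 78125^2 = 6103515625

Result: 6103515625
Multiplications needed: 5 (5 lines after 5^1)

5^14 = 6103515625. Using exponentiation by squaring, this requires 5 multiplications. The key idea: if the exponent is even, square the half-power; if odd, multiply by the base once.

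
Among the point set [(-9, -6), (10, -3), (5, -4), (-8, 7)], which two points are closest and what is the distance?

Computing all pairwise distances among 4 points:

d((-9, -6), (10, -3)) = 19.2354
d((-9, -6), (5, -4)) = 14.1421
d((-9, -6), (-8, 7)) = 13.0384
d((10, -3), (5, -4)) = 5.099 <-- minimum
d((10, -3), (-8, 7)) = 20.5913
d((5, -4), (-8, 7)) = 17.0294

Closest pair: (10, -3) and (5, -4) with distance 5.099

The closest pair is (10, -3) and (5, -4) with Euclidean distance 5.099. For 4 points, brute-force pairwise comparison is shown above. For large n, the divide-and-conquer algorithm (sort by x, recurse on halves, check the dividing strip) achieves O(n log n).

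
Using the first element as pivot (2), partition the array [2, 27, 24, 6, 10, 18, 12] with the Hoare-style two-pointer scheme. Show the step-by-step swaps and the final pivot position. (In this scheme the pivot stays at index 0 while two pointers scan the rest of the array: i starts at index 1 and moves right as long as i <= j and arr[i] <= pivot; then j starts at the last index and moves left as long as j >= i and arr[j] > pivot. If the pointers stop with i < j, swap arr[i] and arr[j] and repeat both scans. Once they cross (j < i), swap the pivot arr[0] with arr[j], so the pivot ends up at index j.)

Hoare-style two-pointer partition with pivot = 2:

Initial array: [2, 27, 24, 6, 10, 18, 12]

Pointers start at i = 1, j = 6.
i ends at 1, j ends at 0: the pointers have crossed (j < i), so scanning stops.

j = 0, so swapping arr[0] with arr[j] leaves the pivot at position 0: [2, 27, 24, 6, 10, 18, 12]
Pivot position: 0

After partitioning with pivot 2, the array becomes [2, 27, 24, 6, 10, 18, 12]. The pivot is placed at index 0. All elements to the left of the pivot are <= 2, and all elements to the right are > 2.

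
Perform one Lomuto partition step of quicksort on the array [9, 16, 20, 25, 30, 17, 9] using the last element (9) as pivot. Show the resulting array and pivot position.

Lomuto partition with pivot = 9:

Initial array: [9, 16, 20, 25, 30, 17, 9]

arr[0]=9 <= 9: swap with position 0, array becomes [9, 16, 20, 25, 30, 17, 9]
arr[1]=16 > 9: no swap
arr[2]=20 > 9: no swap
arr[3]=25 > 9: no swap
arr[4]=30 > 9: no swap
arr[5]=17 > 9: no swap

Place pivot at position 1: [9, 9, 20, 25, 30, 17, 16]
Pivot position: 1

After partitioning with pivot 9, the array becomes [9, 9, 20, 25, 30, 17, 16]. The pivot is placed at index 1. All elements to the left of the pivot are <= 9, and all elements to the right are > 9.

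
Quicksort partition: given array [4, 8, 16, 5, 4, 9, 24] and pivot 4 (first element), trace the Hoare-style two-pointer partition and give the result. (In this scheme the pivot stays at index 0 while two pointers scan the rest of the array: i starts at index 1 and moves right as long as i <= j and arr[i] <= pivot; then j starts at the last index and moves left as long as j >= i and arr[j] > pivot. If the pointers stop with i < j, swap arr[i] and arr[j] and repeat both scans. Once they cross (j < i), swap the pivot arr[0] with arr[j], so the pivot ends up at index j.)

Hoare-style two-pointer partition with pivot = 4:

Initial array: [4, 8, 16, 5, 4, 9, 24]

Pointers start at i = 1, j = 6.
i stops at index 1 (arr[1]=8 > 4), j stops at index 4 (arr[4]=4 <= 4): swap arr[1] and arr[4], array becomes [4, 4, 16, 5, 8, 9, 24]
i ends at 2, j ends at 1: the pointers have crossed (j < i), so scanning stops.

Swap pivot arr[0] with arr[1] to place pivot at position 1: [4, 4, 16, 5, 8, 9, 24]
Pivot position: 1

After partitioning with pivot 4, the array becomes [4, 4, 16, 5, 8, 9, 24]. The pivot is placed at index 1. All elements to the left of the pivot are <= 4, and all elements to the right are > 4.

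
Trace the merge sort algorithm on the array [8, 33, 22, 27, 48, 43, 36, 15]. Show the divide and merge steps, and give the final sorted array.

Merge sort trace:

Split: [8, 33, 22, 27, 48, 43, 36, 15] -> [8, 33, 22, 27] and [48, 43, 36, 15]
  Split: [8, 33, 22, 27] -> [8, 33] and [22, 27]
    Split: [8, 33] -> [8] and [33]
    Merge: [8] + [33] -> [8, 33]
    Split: [22, 27] -> [22] and [27]
    Merge: [22] + [27] -> [22, 27]
  Merge: [8, 33] + [22, 27] -> [8, 22, 27, 33]
  Split: [48, 43, 36, 15] -> [48, 43] and [36, 15]
    Split: [48, 43] -> [48] and [43]
    Merge: [48] + [43] -> [43, 48]
    Split: [36, 15] -> [36] and [15]
    Merge: [36] + [15] -> [15, 36]
  Merge: [43, 48] + [15, 36] -> [15, 36, 43, 48]
Merge: [8, 22, 27, 33] + [15, 36, 43, 48] -> [8, 15, 22, 27, 33, 36, 43, 48]

Final sorted array: [8, 15, 22, 27, 33, 36, 43, 48]

The merge sort proceeds by recursively splitting the array and merging sorted halves.
After all merges, the sorted array is [8, 15, 22, 27, 33, 36, 43, 48].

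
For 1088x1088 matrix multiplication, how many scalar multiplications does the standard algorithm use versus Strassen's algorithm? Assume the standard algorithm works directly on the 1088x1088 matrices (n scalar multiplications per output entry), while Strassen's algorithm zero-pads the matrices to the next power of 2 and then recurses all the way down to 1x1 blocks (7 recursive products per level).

Matrix multiplication for 1088x1088 matrices:

Strassen's algorithm requires power-of-2 dimensions. Pad 1088x1088 to 2048x2048 (next power of 2).

Standard algorithm: 1088^3 = 1287913472 multiplications
Strassen's algorithm: 7^(log2(2048)) = 7^11 = 1977326743 multiplications
Difference: 1287913472 - 1977326743 = -689413271 (Strassen uses MORE here due to padding overhead — for small or just-over-power-of-2 n, padding can outweigh the per-level savings)

Standard: 1287913472 multiplications (1088^3). Strassen: 1977326743 multiplications (7^11, after padding to 2048x2048). Strassen reduces 8 recursive multiplications to 7 at each level.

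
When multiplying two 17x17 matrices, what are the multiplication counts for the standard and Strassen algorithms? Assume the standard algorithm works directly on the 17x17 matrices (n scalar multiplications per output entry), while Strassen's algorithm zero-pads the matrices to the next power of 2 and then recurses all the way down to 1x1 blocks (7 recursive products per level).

Matrix multiplication for 17x17 matrices:

Strassen's algorithm requires power-of-2 dimensions. Pad 17x17 to 32x32 (next power of 2).

Standard algorithm: 17^3 = 4913 multiplications
Strassen's algorithm: 7^(log2(32)) = 7^5 = 16807 multiplications
Difference: 4913 - 16807 = -11894 (Strassen uses MORE here due to padding overhead — for small or just-over-power-of-2 n, padding can outweigh the per-level savings)

Standard: 4913 multiplications (17^3). Strassen: 16807 multiplications (7^5, after padding to 32x32). Strassen reduces 8 recursive multiplications to 7 at each level.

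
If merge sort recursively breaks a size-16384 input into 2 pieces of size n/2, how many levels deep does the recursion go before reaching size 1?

For divide and conquer with division factor 2:

Problem sizes at each level:
Level 0: 16384
Level 1: 8192
Level 2: 4096
Level 3: 2048
Level 4: 1024
Level 5: 512
Level 6: 256
Level 7: 128
Level 8: 64
Level 9: 32
Level 10: 16
Level 11: 8
Level 12: 4
Level 13: 2
Level 14: 1

The root is level 0 and the size-1 base case is level 14 (the tree spans levels 0 through 14, i.e. 15 levels counting the root), so the depth is the number of divisions: log_2(16384) = 14

The recursion tree depth is log_2(16384) = 14. At each level, the problem size is divided by 2, so it takes 14 divisions to reduce to a base case of size 1. The algorithm makes 2 recursive calls at each level.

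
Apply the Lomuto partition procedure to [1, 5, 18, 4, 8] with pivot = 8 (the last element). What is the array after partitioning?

Lomuto partition with pivot = 8:

Initial array: [1, 5, 18, 4, 8]

arr[0]=1 <= 8: swap with position 0, array becomes [1, 5, 18, 4, 8]
arr[1]=5 <= 8: swap with position 1, array becomes [1, 5, 18, 4, 8]
arr[2]=18 > 8: no swap
arr[3]=4 <= 8: swap with position 2, array becomes [1, 5, 4, 18, 8]

Place pivot at position 3: [1, 5, 4, 8, 18]
Pivot position: 3

After partitioning with pivot 8, the array becomes [1, 5, 4, 8, 18]. The pivot is placed at index 3. All elements to the left of the pivot are <= 8, and all elements to the right are > 8.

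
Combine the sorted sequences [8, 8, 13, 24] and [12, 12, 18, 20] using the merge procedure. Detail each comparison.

Merging process:

Compare 8 vs 12: take 8 from left. Merged: [8]
Compare 8 vs 12: take 8 from left. Merged: [8, 8]
Compare 13 vs 12: take 12 from right. Merged: [8, 8, 12]
Compare 13 vs 12: take 12 from right. Merged: [8, 8, 12, 12]
Compare 13 vs 18: take 13 from left. Merged: [8, 8, 12, 12, 13]
Compare 24 vs 18: take 18 from right. Merged: [8, 8, 12, 12, 13, 18]
Compare 24 vs 20: take 20 from right. Merged: [8, 8, 12, 12, 13, 18, 20]
Append remaining from left: [24]. Merged: [8, 8, 12, 12, 13, 18, 20, 24]

Final merged array: [8, 8, 12, 12, 13, 18, 20, 24]
Total comparisons: 7

The merged array is [8, 8, 12, 12, 13, 18, 20, 24], requiring 7 comparisons. The merge step runs in O(n) time where n is the total number of elements.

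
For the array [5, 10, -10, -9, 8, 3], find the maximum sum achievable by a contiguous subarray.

Using Kadane's algorithm on [5, 10, -10, -9, 8, 3]:

Scanning through the array:
Position 1 (value 10): max_ending_here = 15, max_so_far = 15
Position 2 (value -10): max_ending_here = 5, max_so_far = 15
Position 3 (value -9): max_ending_here = -4, max_so_far = 15
Position 4 (value 8): max_ending_here = 8, max_so_far = 15
Position 5 (value 3): max_ending_here = 11, max_so_far = 15

Maximum subarray: [5, 10]
Maximum sum: 15

The maximum subarray is [5, 10] with sum 15. This subarray runs from index 0 to index 1.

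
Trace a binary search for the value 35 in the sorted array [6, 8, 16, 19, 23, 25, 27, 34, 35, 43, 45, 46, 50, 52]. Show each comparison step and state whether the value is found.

Binary search for 35 in [6, 8, 16, 19, 23, 25, 27, 34, 35, 43, 45, 46, 50, 52]:

lo=0, hi=13, mid=6, arr[mid]=27 -> 27 < 35, search right half
lo=7, hi=13, mid=10, arr[mid]=45 -> 45 > 35, search left half
lo=7, hi=9, mid=8, arr[mid]=35 -> Found target at index 8!

Binary search finds 35 at index 8 after 3 comparisons. The search repeatedly halves the search space by comparing with the middle element.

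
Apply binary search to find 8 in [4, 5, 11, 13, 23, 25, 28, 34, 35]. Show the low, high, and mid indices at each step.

Binary search for 8 in [4, 5, 11, 13, 23, 25, 28, 34, 35]:

lo=0, hi=8, mid=4, arr[mid]=23 -> 23 > 8, search left half
lo=0, hi=3, mid=1, arr[mid]=5 -> 5 < 8, search right half
lo=2, hi=3, mid=2, arr[mid]=11 -> 11 > 8, search left half
lo=2 > hi=1, target 8 not found

Binary search determines that 8 is not in the array after 3 comparisons. The search space was exhausted without finding the target.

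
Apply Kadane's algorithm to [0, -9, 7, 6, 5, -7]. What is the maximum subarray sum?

Using Kadane's algorithm on [0, -9, 7, 6, 5, -7]:

Scanning through the array:
Position 1 (value -9): max_ending_here = -9, max_so_far = 0
Position 2 (value 7): max_ending_here = 7, max_so_far = 7
Position 3 (value 6): max_ending_here = 13, max_so_far = 13
Position 4 (value 5): max_ending_here = 18, max_so_far = 18
Position 5 (value -7): max_ending_here = 11, max_so_far = 18

Maximum subarray: [7, 6, 5]
Maximum sum: 18

The maximum subarray is [7, 6, 5] with sum 18. This subarray runs from index 2 to index 4.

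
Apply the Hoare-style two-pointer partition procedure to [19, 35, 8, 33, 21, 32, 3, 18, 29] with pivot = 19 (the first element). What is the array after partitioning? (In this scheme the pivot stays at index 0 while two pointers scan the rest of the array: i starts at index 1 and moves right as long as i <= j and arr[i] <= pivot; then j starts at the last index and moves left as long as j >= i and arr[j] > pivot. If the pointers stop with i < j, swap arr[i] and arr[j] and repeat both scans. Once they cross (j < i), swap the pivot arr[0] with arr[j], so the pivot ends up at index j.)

Hoare-style two-pointer partition with pivot = 19:

Initial array: [19, 35, 8, 33, 21, 32, 3, 18, 29]

Pointers start at i = 1, j = 8.
i stops at index 1 (arr[1]=35 > 19), j stops at index 7 (arr[7]=18 <= 19): swap arr[1] and arr[7], array becomes [19, 18, 8, 33, 21, 32, 3, 35, 29]
i stops at index 3 (arr[3]=33 > 19), j stops at index 6 (arr[6]=3 <= 19): swap arr[3] and arr[6], array becomes [19, 18, 8, 3, 21, 32, 33, 35, 29]
i ends at 4, j ends at 3: the pointers have crossed (j < i), so scanning stops.

Swap pivot arr[0] with arr[3] to place pivot at position 3: [3, 18, 8, 19, 21, 32, 33, 35, 29]
Pivot position: 3

After partitioning with pivot 19, the array becomes [3, 18, 8, 19, 21, 32, 33, 35, 29]. The pivot is placed at index 3. All elements to the left of the pivot are <= 19, and all elements to the right are > 19.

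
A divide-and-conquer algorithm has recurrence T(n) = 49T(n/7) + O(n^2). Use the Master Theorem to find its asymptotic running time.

Master Theorem for T(n) = 49T(n/7) + O(n^2):

a = 49, b = 7, c = 2
log_b(a) = log_7(49) = 2.0000

Case 2: c = 2 = log_7(49) = 2.0000
T(n) = O(n^2 log n) = O(n^2 log n)

For T(n) = 49T(n/7) + O(n^2): log_7(49) = 2.0000. This is Case 2 of the Master Theorem (c = log_b(a), equal work at all levels), giving O(n^2 log n).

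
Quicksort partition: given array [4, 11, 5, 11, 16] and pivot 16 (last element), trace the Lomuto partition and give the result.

Lomuto partition with pivot = 16:

Initial array: [4, 11, 5, 11, 16]

arr[0]=4 <= 16: swap with position 0, array becomes [4, 11, 5, 11, 16]
arr[1]=11 <= 16: swap with position 1, array becomes [4, 11, 5, 11, 16]
arr[2]=5 <= 16: swap with position 2, array becomes [4, 11, 5, 11, 16]
arr[3]=11 <= 16: swap with position 3, array becomes [4, 11, 5, 11, 16]

Place pivot at position 4: [4, 11, 5, 11, 16]
Pivot position: 4

After partitioning with pivot 16, the array becomes [4, 11, 5, 11, 16]. The pivot is placed at index 4. All elements to the left of the pivot are <= 16, and all elements to the right are > 16.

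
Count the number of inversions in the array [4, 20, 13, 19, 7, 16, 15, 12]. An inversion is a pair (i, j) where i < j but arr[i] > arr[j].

Finding inversions in [4, 20, 13, 19, 7, 16, 15, 12]:

(1, 2): arr[1]=20 > arr[2]=13
(1, 3): arr[1]=20 > arr[3]=19
(1, 4): arr[1]=20 > arr[4]=7
(1, 5): arr[1]=20 > arr[5]=16
(1, 6): arr[1]=20 > arr[6]=15
(1, 7): arr[1]=20 > arr[7]=12
(2, 4): arr[2]=13 > arr[4]=7
(2, 7): arr[2]=13 > arr[7]=12
(3, 4): arr[3]=19 > arr[4]=7
(3, 5): arr[3]=19 > arr[5]=16
(3, 6): arr[3]=19 > arr[6]=15
(3, 7): arr[3]=19 > arr[7]=12
(5, 6): arr[5]=16 > arr[6]=15
(5, 7): arr[5]=16 > arr[7]=12
(6, 7): arr[6]=15 > arr[7]=12

Total inversions: 15

The array has 15 inversion(s): (1,2), (1,3), (1,4), (1,5), (1,6), (1,7), (2,4), (2,7), (3,4), (3,5), (3,6), (3,7), (5,6), (5,7), (6,7). Each pair (i,j) satisfies i < j and arr[i] > arr[j].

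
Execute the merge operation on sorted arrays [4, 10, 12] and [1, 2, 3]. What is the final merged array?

Merging process:

Compare 4 vs 1: take 1 from right. Merged: [1]
Compare 4 vs 2: take 2 from right. Merged: [1, 2]
Compare 4 vs 3: take 3 from right. Merged: [1, 2, 3]
Append remaining from left: [4, 10, 12]. Merged: [1, 2, 3, 4, 10, 12]

Final merged array: [1, 2, 3, 4, 10, 12]
Total comparisons: 3

The merged array is [1, 2, 3, 4, 10, 12], requiring 3 comparisons. The merge step runs in O(n) time where n is the total number of elements.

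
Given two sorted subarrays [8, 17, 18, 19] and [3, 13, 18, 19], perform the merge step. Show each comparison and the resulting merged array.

Merging process:

Compare 8 vs 3: take 3 from right. Merged: [3]
Compare 8 vs 13: take 8 from left. Merged: [3, 8]
Compare 17 vs 13: take 13 from right. Merged: [3, 8, 13]
Compare 17 vs 18: take 17 from left. Merged: [3, 8, 13, 17]
Compare 18 vs 18: take 18 from left. Merged: [3, 8, 13, 17, 18]
Compare 19 vs 18: take 18 from right. Merged: [3, 8, 13, 17, 18, 18]
Compare 19 vs 19: take 19 from left. Merged: [3, 8, 13, 17, 18, 18, 19]
Append remaining from right: [19]. Merged: [3, 8, 13, 17, 18, 18, 19, 19]

Final merged array: [3, 8, 13, 17, 18, 18, 19, 19]
Total comparisons: 7

The merged array is [3, 8, 13, 17, 18, 18, 19, 19], requiring 7 comparisons. The merge step runs in O(n) time where n is the total number of elements.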